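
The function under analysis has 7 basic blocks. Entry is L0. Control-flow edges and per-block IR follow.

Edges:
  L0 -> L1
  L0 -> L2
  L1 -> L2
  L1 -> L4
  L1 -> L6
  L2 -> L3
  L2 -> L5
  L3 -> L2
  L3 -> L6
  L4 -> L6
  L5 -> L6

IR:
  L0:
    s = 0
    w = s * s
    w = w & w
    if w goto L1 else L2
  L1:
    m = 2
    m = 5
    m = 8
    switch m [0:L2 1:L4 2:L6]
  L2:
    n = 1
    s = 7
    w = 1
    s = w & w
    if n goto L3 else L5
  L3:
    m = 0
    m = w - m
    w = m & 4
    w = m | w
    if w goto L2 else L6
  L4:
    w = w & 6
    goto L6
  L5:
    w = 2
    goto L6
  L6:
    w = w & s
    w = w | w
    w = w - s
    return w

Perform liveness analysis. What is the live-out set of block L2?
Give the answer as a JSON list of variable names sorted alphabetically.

def/use:
  L0: def={s,w} ue=∅
  L1: def={m} ue=∅
  L2: def={n,s,w} ue=∅
  L3: def={m,w} ue={w}
  L4: def={w} ue={w}
  L5: def={w} ue=∅
  L6: def={w} ue={s,w}

Live sets:
  L0: in=∅ out={s,w}
  L1: in={s,w} out={s,w}
  L2: in=∅ out={s,w}
  L3: in={s,w} out={s,w}
  L4: in={s,w} out={s,w}
  L5: in={s} out={s,w}
  L6: in={s,w} out=∅

live-out(L2) = ["s", "w"]

Answer: ["s", "w"]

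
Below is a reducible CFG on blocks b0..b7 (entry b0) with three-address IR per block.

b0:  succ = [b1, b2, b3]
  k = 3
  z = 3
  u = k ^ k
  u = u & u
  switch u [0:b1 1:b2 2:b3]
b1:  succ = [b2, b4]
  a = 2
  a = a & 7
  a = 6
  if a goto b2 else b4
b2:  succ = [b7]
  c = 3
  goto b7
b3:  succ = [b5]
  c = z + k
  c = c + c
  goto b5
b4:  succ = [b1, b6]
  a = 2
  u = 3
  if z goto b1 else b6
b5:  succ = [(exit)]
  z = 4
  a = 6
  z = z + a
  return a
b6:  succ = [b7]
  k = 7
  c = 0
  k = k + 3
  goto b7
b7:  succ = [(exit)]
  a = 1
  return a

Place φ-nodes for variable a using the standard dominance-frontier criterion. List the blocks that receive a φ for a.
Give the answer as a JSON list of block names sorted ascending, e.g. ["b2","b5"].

Answer: ["b1", "b2", "b7"]

Working:
idom tree: b1←b0 b2←b0 b3←b0 b4←b1 b5←b3 b6←b4 b7←b0
Dom at joins:
  b1: preds {b0,b4}: {b0} ∩ {b0,b1,b4} = {b0}; idom=b0
  b2: preds {b0,b1}: {b0} ∩ {b0,b1} = {b0}; idom=b0
  b7: preds {b2,b6}: {b0,b2} ∩ {b0,b1,b4,b6} = {b0}; idom=b0

Frontier:
  join b1 pred b0: · stop@b0
  join b1 pred b4: b4→b1 stop@b0
  join b2 pred b0: · stop@b0
  join b2 pred b1: b1 stop@b0
  join b7 pred b2: b2 stop@b0
  join b7 pred b6: b6→b4→b1 stop@b0
  b0 → ∅
  b1 → {b1,b2,b7}
  b2 → {b7}
  b3 → ∅
  b4 → {b1,b7}
  b5 → ∅
  b6 → {b7}
  b7 → ∅

φ for a: defs {b1,b4,b5,b7}
  DF⁺ = {b1,b2,b7}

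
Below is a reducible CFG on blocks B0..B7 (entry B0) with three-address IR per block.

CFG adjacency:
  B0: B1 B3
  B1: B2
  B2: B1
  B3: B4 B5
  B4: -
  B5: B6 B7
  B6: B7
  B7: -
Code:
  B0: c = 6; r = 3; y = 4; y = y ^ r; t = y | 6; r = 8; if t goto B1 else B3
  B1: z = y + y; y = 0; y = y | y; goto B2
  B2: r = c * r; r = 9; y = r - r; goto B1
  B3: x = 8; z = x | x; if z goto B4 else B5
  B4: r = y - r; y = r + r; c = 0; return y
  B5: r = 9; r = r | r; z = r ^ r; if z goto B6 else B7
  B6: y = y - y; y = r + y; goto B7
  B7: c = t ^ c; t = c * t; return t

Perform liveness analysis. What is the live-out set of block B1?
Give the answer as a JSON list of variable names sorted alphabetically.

Per-block:
  B0 def {c,r,t,y} use ∅
  B1 def {y,z} use {y}
  B2 def {r,y} use {c,r}
  B3 def {x,z} use ∅
  B4 def {c,r,y} use {r,y}
  B5 def {r,z} use ∅
  B6 def {y} use {r,y}
  B7 def {c,t} use {c,t}

Liveness:
  B0 li=∅ lo={c,r,t,y}
  B1 li={c,r,y} lo={c,r}
  B2 li={c,r} lo={c,r,y}
  B3 li={c,r,t,y} lo={c,r,t,y}
  B4 li={r,y} lo=∅
  B5 li={c,t,y} lo={c,r,t,y}
  B6 li={c,r,t,y} lo={c,t}
  B7 li={c,t} lo=∅

live-out(B1) = ["c", "r"]

Answer: ["c", "r"]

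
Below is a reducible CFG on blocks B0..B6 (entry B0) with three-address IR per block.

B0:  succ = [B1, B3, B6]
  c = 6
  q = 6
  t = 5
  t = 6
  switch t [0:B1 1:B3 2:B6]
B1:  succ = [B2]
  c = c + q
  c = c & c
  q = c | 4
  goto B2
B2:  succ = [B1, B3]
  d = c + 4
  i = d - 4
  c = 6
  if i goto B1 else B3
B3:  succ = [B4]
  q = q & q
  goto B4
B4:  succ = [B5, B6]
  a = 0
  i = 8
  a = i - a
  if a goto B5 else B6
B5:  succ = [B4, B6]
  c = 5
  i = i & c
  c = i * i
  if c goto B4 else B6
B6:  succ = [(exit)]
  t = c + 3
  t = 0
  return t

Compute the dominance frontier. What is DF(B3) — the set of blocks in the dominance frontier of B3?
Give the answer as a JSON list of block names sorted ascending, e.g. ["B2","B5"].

idom tree: B1←B0 B2←B1 B3←B0 B4←B3 B5←B4 B6←B0
Join-block Dom:
  B1: preds {B0,B2}: {B0} ∩ {B0,B1,B2} = {B0}; idom=B0
  B3: preds {B0,B2}: {B0} ∩ {B0,B1,B2} = {B0}; idom=B0
  B4: preds {B3,B5}: {B0,B3} ∩ {B0,B3,B4,B5} = {B0,B3}; idom=B3
  B6: preds {B0,B4,B5}: {B0} ∩ {B0,B3,B4} ∩ {B0,B3,B4,B5} = {B0}; idom=B0

DF derivation:
  join B1 pred B0: · stop@B0
  join B1 pred B2: B2→B1 stop@B0
  join B3 pred B0: · stop@B0
  join B3 pred B2: B2→B1 stop@B0
  join B4 pred B3: · stop@B3
  join B4 pred B5: B5→B4 stop@B3
  join B6 pred B0: · stop@B0
  join B6 pred B4: B4→B3 stop@B0
  join B6 pred B5: B5→B4→B3 stop@B0
  B0: DF=∅
  B1: DF={B1,B3}
  B2: DF={B1,B3}
  B3: DF={B6}
  B4: DF={B4,B6}
  B5: DF={B4,B6}
  B6: DF=∅

DF(B3) = ["B6"]

Answer: ["B6"]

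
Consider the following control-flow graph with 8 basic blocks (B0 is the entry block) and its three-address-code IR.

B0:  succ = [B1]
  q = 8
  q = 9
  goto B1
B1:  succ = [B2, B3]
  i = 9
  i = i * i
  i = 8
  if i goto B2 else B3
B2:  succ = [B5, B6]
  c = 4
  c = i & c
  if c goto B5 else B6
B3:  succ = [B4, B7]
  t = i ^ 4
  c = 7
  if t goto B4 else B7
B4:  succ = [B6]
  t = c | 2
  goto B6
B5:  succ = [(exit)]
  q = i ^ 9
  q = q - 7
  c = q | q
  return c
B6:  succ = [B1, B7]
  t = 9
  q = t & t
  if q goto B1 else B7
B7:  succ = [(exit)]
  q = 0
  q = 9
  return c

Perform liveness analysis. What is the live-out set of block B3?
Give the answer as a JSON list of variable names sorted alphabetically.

def/use:
  B0: def={q} ue=∅
  B1: def={i} ue=∅
  B2: def={c} ue={i}
  B3: def={c,t} ue={i}
  B4: def={t} ue={c}
  B5: def={c,q} ue={i}
  B6: def={q,t} ue=∅
  B7: def={q} ue={c}

Live sets:
  B0: in=∅ out=∅
  B1: in=∅ out={i}
  B2: in={i} out={c,i}
  B3: in={i} out={c}
  B4: in={c} out={c}
  B5: in={i} out=∅
  B6: in={c} out={c}
  B7: in={c} out=∅

live-out(B3) = ["c"]

Answer: ["c"]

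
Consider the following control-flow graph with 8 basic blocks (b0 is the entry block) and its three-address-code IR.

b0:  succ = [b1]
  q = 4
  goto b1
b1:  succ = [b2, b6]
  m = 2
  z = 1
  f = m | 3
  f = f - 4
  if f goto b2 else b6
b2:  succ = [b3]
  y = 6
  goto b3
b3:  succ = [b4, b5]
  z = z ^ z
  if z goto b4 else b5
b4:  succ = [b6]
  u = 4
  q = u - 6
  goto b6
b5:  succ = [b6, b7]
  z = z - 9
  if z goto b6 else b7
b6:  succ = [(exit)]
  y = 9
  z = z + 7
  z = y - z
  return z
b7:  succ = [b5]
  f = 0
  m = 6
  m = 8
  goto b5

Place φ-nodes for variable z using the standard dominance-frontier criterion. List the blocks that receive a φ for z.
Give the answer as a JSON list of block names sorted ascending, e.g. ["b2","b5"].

Answer: ["b5", "b6"]

Analysis:
idom tree: b1←b0 b2←b1 b3←b2 b4←b3 b5←b3 b6←b1 b7←b5
Dom∩ at merges:
  b5: preds {b3,b7}: {b0,b1,b2,b3} ∩ {b0,b1,b2,b3,b5,b7} = {b0,b1,b2,b3}; idom=b3
  b6: preds {b1,b4,b5}: {b0,b1} ∩ {b0,b1,b2,b3,b4} ∩ {b0,b1,b2,b3,b5} = {b0,b1}; idom=b1

DF derivation:
  join b5 pred b3: · stop@b3
  join b5 pred b7: b7→b5 stop@b3
  join b6 pred b1: · stop@b1
  join b6 pred b4: b4→b3→b2 stop@b1
  join b6 pred b5: b5→b3→b2 stop@b1
  b0: DF=∅
  b1: DF=∅
  b2: DF={b6}
  b3: DF={b6}
  b4: DF={b6}
  b5: DF={b5,b6}
  b6: DF=∅
  b7: DF={b5}

φ for z: defs {b1,b3,b5,b6}
  DF⁺ = {b5,b6}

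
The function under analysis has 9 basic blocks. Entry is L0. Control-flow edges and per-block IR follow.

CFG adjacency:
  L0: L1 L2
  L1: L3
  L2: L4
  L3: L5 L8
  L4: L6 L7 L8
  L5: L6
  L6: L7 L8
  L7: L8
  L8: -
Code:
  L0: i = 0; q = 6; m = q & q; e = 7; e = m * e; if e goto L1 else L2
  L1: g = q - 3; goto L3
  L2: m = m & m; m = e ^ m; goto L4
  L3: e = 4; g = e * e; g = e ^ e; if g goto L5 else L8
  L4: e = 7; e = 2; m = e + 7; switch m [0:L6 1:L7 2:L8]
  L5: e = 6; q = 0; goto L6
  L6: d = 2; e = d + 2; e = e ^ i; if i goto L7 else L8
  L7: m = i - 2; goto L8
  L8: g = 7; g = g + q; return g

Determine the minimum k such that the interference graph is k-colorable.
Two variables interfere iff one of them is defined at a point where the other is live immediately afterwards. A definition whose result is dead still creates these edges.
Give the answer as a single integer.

Answer: 4

Working:
def/use:
  L0 def {e,i,m,q} use ∅
  L1 def {g} use {q}
  L2 def {m} use {e,m}
  L3 def {e,g} use ∅
  L4 def {e,m} use ∅
  L5 def {e,q} use ∅
  L6 def {d,e} use {i}
  L7 def {m} use {i}
  L8 def {g} use {q}

Backward fixpoint:
  L0: in=∅ out={e,i,m,q}
  L1: in={i,q} out={i,q}
  L2: in={e,i,m,q} out={i,q}
  L3: in={i,q} out={i,q}
  L4: in={i,q} out={i,q}
  L5: in={i} out={i,q}
  L6: in={i,q} out={i,q}
  L7: in={i,q} out={q}
  L8: in={q} out=∅

Interference:
  d: {i,q}
  e: {g,i,m,q}
  g: {e,i,q}
  i: {d,e,g,m,q}
  m: {e,i,q}
  q: {d,e,g,i,m}

Chromatic number:
  lower bound: {e,g,i,q} mutually conflict ⇒ χ ≥ 4
  4-colouring: R0={i}  R1={q}  R2={d,e}  R3={g,m}
  χ = 4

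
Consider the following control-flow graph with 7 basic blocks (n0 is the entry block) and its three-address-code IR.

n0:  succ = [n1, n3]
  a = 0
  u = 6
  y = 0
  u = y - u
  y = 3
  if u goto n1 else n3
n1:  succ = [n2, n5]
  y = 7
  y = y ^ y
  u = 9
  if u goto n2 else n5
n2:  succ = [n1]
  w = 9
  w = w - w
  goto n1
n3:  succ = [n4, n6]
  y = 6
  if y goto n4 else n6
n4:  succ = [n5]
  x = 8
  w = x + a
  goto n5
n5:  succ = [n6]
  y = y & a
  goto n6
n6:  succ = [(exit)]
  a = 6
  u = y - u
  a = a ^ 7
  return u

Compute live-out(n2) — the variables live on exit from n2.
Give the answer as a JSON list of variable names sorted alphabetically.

Per-block:
  n0 def {a,u,y} use ∅
  n1 def {u,y} use ∅
  n2 def {w} use ∅
  n3 def {y} use ∅
  n4 def {w,x} use {a}
  n5 def {y} use {a,y}
  n6 def {a,u} use {u,y}

Liveness:
  live n0: ∅→{a,u}
  live n1: {a}→{a,u,y}
  live n2: {a}→{a}
  live n3: {a,u}→{a,u,y}
  live n4: {a,u,y}→{a,u,y}
  live n5: {a,u,y}→{u,y}
  live n6: {u,y}→∅

live-out(n2) = ["a"]

Answer: ["a"]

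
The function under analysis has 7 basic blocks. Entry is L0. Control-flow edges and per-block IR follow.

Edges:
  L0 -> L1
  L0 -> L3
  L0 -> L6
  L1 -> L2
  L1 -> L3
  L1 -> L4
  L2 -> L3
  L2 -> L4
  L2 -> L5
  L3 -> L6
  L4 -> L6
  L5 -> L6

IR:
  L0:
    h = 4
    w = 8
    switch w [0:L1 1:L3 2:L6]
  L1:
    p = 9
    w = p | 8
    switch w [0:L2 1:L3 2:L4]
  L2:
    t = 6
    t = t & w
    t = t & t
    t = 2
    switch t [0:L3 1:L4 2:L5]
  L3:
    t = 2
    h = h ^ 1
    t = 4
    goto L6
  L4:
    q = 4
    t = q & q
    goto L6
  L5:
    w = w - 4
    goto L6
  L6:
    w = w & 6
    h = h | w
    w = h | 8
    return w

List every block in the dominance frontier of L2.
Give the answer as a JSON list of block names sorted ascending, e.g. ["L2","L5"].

idom tree: L1←L0 L2←L1 L3←L0 L4←L1 L5←L2 L6←L0
Dom∩ at merges:
  L3: preds {L0,L1,L2}: {L0} ∩ {L0,L1} ∩ {L0,L1,L2} = {L0}; idom=L0
  L4: preds {L1,L2}: {L0,L1} ∩ {L0,L1,L2} = {L0,L1}; idom=L1
  L6: preds {L0,L3,L4,L5}: {L0} ∩ {L0,L3} ∩ {L0,L1,L4} ∩ {L0,L1,L2,L5} = {L0}; idom=L0

DF derivation:
  L3←L0: walk · to L0
  L3←L1: walk L1 to L0
  L3←L2: walk L2→L1 to L0
  L4←L1: walk · to L1
  L4←L2: walk L2 to L1
  L6←L0: walk · to L0
  L6←L3: walk L3 to L0
  L6←L4: walk L4→L1 to L0
  L6←L5: walk L5→L2→L1 to L0
  L0 → ∅
  L1 → {L3,L6}
  L2 → {L3,L4,L6}
  L3 → {L6}
  L4 → {L6}
  L5 → {L6}
  L6 → ∅

DF(L2) = ["L3", "L4", "L6"]

Answer: ["L3", "L4", "L6"]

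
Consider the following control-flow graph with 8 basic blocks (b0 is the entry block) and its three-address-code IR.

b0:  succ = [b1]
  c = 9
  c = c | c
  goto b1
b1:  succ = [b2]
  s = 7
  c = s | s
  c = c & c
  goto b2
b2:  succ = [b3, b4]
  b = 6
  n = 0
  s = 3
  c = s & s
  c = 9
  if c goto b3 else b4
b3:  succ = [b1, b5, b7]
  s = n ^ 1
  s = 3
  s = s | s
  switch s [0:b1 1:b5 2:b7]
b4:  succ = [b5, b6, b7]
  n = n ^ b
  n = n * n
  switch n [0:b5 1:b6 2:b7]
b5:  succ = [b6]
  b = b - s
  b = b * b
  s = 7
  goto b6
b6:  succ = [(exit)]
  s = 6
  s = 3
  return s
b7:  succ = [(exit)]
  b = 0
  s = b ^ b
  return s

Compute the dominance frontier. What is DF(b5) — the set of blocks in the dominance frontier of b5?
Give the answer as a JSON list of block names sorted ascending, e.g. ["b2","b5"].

idom tree: b1←b0 b2←b1 b3←b2 b4←b2 b5←b2 b6←b2 b7←b2
Dom at joins:
  b1: preds {b0,b3}: {b0} ∩ {b0,b1,b2,b3} = {b0}; idom=b0
  b5: preds {b3,b4}: {b0,b1,b2,b3} ∩ {b0,b1,b2,b4} = {b0,b1,b2}; idom=b2
  b6: preds {b4,b5}: {b0,b1,b2,b4} ∩ {b0,b1,b2,b5} = {b0,b1,b2}; idom=b2
  b7: preds {b3,b4}: {b0,b1,b2,b3} ∩ {b0,b1,b2,b4} = {b0,b1,b2}; idom=b2

DF walk-up:
  join b1 pred b0: · stop@b0
  join b1 pred b3: b3→b2→b1 stop@b0
  join b5 pred b3: b3 stop@b2
  join b5 pred b4: b4 stop@b2
  join b6 pred b4: b4 stop@b2
  join b6 pred b5: b5 stop@b2
  join b7 pred b3: b3 stop@b2
  join b7 pred b4: b4 stop@b2
  DF(b0)=∅
  DF(b1)={b1}
  DF(b2)={b1}
  DF(b3)={b1,b5,b7}
  DF(b4)={b5,b6,b7}
  DF(b5)={b6}
  DF(b6)=∅
  DF(b7)=∅

DF(b5) = ["b6"]

Answer: ["b6"]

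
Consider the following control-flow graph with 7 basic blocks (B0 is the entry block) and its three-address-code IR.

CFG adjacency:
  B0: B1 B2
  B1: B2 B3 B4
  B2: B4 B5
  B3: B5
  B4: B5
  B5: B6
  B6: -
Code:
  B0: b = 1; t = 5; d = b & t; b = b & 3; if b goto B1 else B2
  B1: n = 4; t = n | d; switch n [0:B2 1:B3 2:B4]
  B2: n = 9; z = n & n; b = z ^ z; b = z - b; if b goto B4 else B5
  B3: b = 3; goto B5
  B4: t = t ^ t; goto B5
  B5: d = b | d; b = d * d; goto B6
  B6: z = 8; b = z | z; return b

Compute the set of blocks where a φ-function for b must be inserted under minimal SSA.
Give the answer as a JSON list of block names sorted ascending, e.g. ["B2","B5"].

idom tree: B1←B0 B2←B0 B3←B1 B4←B0 B5←B0 B6←B5
Join-block Dom:
  B2: preds {B0,B1}: {B0} ∩ {B0,B1} = {B0}; idom=B0
  B4: preds {B1,B2}: {B0,B1} ∩ {B0,B2} = {B0}; idom=B0
  B5: preds {B2,B3,B4}: {B0,B2} ∩ {B0,B1,B3} ∩ {B0,B4} = {B0}; idom=B0

Frontier:
  join B2 pred B0: · stop@B0
  join B2 pred B1: B1 stop@B0
  join B4 pred B1: B1 stop@B0
  join B4 pred B2: B2 stop@B0
  join B5 pred B2: B2 stop@B0
  join B5 pred B3: B3→B1 stop@B0
  join B5 pred B4: B4 stop@B0
  DF(B0)=∅
  DF(B1)={B2,B4,B5}
  DF(B2)={B4,B5}
  DF(B3)={B5}
  DF(B4)={B5}
  DF(B5)=∅
  DF(B6)=∅

φ for b: defs {B0,B2,B3,B5,B6}
  DF⁺ = {B4,B5}

Answer: ["B4", "B5"]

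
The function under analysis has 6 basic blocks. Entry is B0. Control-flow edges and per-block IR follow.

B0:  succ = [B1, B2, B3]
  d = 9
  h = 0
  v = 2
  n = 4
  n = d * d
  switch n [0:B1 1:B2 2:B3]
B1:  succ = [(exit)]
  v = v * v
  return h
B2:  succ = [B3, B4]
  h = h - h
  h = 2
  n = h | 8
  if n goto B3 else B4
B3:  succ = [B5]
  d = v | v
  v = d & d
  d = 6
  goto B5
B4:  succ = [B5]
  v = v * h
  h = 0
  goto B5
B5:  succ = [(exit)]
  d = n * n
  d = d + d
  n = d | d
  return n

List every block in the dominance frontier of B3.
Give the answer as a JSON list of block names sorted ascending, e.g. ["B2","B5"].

idom tree: B1←B0 B2←B0 B3←B0 B4←B2 B5←B0
Join-block Dom:
  B3: preds {B0,B2}: {B0} ∩ {B0,B2} = {B0}; idom=B0
  B5: preds {B3,B4}: {B0,B3} ∩ {B0,B2,B4} = {B0}; idom=B0

DF derivation:
  B3←B0: walk · to B0
  B3←B2: walk B2 to B0
  B5←B3: walk B3 to B0
  B5←B4: walk B4→B2 to B0
  B0 → ∅
  B1 → ∅
  B2 → {B3,B5}
  B3 → {B5}
  B4 → {B5}
  B5 → ∅

DF(B3) = ["B5"]

Answer: ["B5"]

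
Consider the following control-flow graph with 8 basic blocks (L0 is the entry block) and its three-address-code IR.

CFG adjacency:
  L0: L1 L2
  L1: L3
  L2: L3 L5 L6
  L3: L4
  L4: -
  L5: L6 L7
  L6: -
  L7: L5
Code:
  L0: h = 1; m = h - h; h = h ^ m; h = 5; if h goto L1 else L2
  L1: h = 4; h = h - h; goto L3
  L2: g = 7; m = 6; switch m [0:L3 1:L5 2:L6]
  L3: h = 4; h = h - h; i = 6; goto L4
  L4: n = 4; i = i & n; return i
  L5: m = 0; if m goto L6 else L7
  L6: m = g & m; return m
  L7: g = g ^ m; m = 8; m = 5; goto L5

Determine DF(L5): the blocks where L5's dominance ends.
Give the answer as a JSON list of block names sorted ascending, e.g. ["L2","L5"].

Answer: ["L5", "L6"]

Analysis:
idom tree: L1←L0 L2←L0 L3←L0 L4←L3 L5←L2 L6←L2 L7←L5
Dom∩ at merges:
  L3: preds {L1,L2}: {L0,L1} ∩ {L0,L2} = {L0}; idom=L0
  L5: preds {L2,L7}: {L0,L2} ∩ {L0,L2,L5,L7} = {L0,L2}; idom=L2
  L6: preds {L2,L5}: {L0,L2} ∩ {L0,L2,L5} = {L0,L2}; idom=L2

Frontier:
  L3←L1: walk L1 to L0
  L3←L2: walk L2 to L0
  L5←L2: walk · to L2
  L5←L7: walk L7→L5 to L2
  L6←L2: walk · to L2
  L6←L5: walk L5 to L2
  DF(L0)=∅
  DF(L1)={L3}
  DF(L2)={L3}
  DF(L3)=∅
  DF(L4)=∅
  DF(L5)={L5,L6}
  DF(L6)=∅
  DF(L7)={L5}

DF(L5) = ["L5", "L6"]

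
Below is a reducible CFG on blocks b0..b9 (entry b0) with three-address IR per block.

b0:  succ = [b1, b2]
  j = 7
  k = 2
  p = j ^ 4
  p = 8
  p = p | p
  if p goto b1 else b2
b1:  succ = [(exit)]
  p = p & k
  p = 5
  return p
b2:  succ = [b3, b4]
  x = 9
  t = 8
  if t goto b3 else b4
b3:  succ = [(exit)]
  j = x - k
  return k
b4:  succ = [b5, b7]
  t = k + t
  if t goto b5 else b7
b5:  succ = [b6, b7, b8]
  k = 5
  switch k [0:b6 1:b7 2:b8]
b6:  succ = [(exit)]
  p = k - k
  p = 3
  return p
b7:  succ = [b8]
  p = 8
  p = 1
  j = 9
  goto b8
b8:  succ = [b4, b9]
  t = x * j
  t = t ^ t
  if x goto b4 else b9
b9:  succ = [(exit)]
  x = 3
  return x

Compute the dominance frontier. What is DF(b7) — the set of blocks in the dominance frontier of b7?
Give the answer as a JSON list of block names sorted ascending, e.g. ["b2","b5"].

Answer: ["b8"]

Analysis:
idom tree: b1←b0 b2←b0 b3←b2 b4←b2 b5←b4 b6←b5 b7←b4 b8←b4 b9←b8
Dom∩ at merges:
  b4: preds {b2,b8}: {b0,b2} ∩ {b0,b2,b4,b8} = {b0,b2}; idom=b2
  b7: preds {b4,b5}: {b0,b2,b4} ∩ {b0,b2,b4,b5} = {b0,b2,b4}; idom=b4
  b8: preds {b5,b7}: {b0,b2,b4,b5} ∩ {b0,b2,b4,b7} = {b0,b2,b4}; idom=b4

DF walk-up:
  b4←b2: walk · to b2
  b4←b8: walk b8→b4 to b2
  b7←b4: walk · to b4
  b7←b5: walk b5 to b4
  b8←b5: walk b5 to b4
  b8←b7: walk b7 to b4
  DF(b0)=∅
  DF(b1)=∅
  DF(b2)=∅
  DF(b3)=∅
  DF(b4)={b4}
  DF(b5)={b7,b8}
  DF(b6)=∅
  DF(b7)={b8}
  DF(b8)={b4}
  DF(b9)=∅

DF(b7) = ["b8"]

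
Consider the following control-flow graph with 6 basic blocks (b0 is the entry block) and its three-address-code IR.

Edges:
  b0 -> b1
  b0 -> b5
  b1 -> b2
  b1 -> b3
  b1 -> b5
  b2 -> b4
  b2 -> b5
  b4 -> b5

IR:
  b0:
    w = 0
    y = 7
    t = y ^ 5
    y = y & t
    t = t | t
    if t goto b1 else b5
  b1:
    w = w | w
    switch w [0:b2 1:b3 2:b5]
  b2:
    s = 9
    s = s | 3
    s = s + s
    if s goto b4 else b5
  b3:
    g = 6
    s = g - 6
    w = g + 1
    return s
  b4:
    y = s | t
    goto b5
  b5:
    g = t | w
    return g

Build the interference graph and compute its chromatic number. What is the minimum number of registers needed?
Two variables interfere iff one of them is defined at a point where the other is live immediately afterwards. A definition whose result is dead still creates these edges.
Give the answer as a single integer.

Per-block:
  b0 def {t,w,y} use ∅
  b1 def {w} use {w}
  b2 def {s} use ∅
  b3 def {g,s,w} use ∅
  b4 def {y} use {s,t}
  b5 def {g} use {t,w}

Backward fixpoint:
  b0: in=∅ out={t,w}
  b1: in={t,w} out={t,w}
  b2: in={t,w} out={s,t,w}
  b3: in=∅ out=∅
  b4: in={s,t,w} out={t,w}
  b5: in={t,w} out=∅

Conflict graph:
  g: {s}
  s: {g,t,w}
  t: {s,w,y}
  w: {s,t,y}
  y: {t,w}

Chromatic number:
  clique {s,t,w} ⇒ need ≥ 3
  assign g→r1 s→r0 t→r1 w→r2 y→r0 — no edge inside a register ⇒ χ ≤ 3
  χ = 3

Answer: 3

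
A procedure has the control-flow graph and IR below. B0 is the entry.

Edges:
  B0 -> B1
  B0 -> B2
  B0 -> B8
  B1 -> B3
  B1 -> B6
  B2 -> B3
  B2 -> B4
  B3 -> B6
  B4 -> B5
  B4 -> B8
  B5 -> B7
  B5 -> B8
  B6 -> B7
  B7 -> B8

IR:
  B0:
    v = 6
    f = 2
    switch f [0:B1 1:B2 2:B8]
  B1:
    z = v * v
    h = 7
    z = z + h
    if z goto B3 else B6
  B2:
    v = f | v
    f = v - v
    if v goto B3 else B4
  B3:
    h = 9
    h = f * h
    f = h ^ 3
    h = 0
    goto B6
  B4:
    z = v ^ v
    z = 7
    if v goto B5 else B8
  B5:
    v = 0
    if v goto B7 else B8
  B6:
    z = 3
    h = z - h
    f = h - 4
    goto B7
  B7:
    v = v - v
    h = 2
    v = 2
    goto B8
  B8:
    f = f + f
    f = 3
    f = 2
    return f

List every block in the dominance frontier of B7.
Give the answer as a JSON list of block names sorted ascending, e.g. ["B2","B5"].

idom tree: B1←B0 B2←B0 B3←B0 B4←B2 B5←B4 B6←B0 B7←B0 B8←B0
Dom at joins:
  B3: preds {B1,B2}: {B0,B1} ∩ {B0,B2} = {B0}; idom=B0
  B6: preds {B1,B3}: {B0,B1} ∩ {B0,B3} = {B0}; idom=B0
  B7: preds {B5,B6}: {B0,B2,B4,B5} ∩ {B0,B6} = {B0}; idom=B0
  B8: preds {B0,B4,B5,B7}: {B0} ∩ {B0,B2,B4} ∩ {B0,B2,B4,B5} ∩ {B0,B7} = {B0}; idom=B0

DF derivation:
  B3←B1: walk B1 to B0
  B3←B2: walk B2 to B0
  B6←B1: walk B1 to B0
  B6←B3: walk B3 to B0
  B7←B5: walk B5→B4→B2 to B0
  B7←B6: walk B6 to B0
  B8←B0: walk · to B0
  B8←B4: walk B4→B2 to B0
  B8←B5: walk B5→B4→B2 to B0
  B8←B7: walk B7 to B0
  B0 → ∅
  B1 → {B3,B6}
  B2 → {B3,B7,B8}
  B3 → {B6}
  B4 → {B7,B8}
  B5 → {B7,B8}
  B6 → {B7}
  B7 → {B8}
  B8 → ∅

DF(B7) = ["B8"]

Answer: ["B8"]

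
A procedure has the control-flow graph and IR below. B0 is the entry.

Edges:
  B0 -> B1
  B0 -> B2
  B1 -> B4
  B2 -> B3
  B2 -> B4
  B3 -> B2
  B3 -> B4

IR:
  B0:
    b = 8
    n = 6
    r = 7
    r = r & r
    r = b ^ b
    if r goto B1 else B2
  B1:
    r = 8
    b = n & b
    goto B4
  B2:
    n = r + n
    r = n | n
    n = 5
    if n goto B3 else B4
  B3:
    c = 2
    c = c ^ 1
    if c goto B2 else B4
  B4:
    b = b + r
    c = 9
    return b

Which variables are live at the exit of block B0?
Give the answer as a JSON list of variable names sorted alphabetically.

Answer: ["b", "n", "r"]

Analysis:
def/use:
  B0: def={b,n,r} ue=∅
  B1: def={b,r} ue={b,n}
  B2: def={n,r} ue={n,r}
  B3: def={c} ue=∅
  B4: def={b,c} ue={b,r}

Liveness:
  live B0: ∅→{b,n,r}
  live B1: {b,n}→{b,r}
  live B2: {b,n,r}→{b,n,r}
  live B3: {b,n,r}→{b,n,r}
  live B4: {b,r}→∅

live-out(B0) = ["b", "n", "r"]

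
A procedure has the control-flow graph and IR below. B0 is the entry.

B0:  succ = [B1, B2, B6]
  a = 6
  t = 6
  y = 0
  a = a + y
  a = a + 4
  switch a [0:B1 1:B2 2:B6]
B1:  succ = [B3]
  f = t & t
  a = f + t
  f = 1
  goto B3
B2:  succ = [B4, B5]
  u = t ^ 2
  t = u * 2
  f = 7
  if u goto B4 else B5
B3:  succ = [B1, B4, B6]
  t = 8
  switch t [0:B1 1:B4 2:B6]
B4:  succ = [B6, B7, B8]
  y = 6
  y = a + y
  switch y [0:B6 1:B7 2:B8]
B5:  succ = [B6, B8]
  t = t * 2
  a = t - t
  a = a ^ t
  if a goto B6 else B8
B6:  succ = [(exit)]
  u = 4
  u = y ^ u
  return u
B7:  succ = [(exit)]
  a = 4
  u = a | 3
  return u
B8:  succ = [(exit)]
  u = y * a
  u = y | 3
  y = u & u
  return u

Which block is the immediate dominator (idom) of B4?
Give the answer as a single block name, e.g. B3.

Answer: B0

Working:
idom tree: B1←B0 B2←B0 B3←B1 B4←B0 B5←B2 B6←B0 B7←B4 B8←B0
Dom∩ at merges:
  B1: preds {B0,B3}: {B0} ∩ {B0,B1,B3} = {B0}; idom=B0
  B4: preds {B2,B3}: {B0,B2} ∩ {B0,B1,B3} = {B0}; idom=B0
  B6: preds {B0,B3,B4,B5}: {B0} ∩ {B0,B1,B3} ∩ {B0,B4} ∩ {B0,B2,B5} = {B0}; idom=B0
  B8: preds {B4,B5}: {B0,B4} ∩ {B0,B2,B5} = {B0}; idom=B0

idom(B4) = B0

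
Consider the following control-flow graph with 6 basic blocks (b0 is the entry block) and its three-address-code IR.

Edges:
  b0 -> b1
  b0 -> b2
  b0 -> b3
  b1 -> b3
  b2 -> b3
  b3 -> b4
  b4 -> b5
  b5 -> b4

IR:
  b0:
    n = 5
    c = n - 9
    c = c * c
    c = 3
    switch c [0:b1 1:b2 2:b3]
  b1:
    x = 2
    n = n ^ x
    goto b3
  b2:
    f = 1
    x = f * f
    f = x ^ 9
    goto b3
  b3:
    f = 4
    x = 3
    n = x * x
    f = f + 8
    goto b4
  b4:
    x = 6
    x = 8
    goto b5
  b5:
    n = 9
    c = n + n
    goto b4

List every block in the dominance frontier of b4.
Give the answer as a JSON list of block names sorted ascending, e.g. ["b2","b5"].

Answer: ["b4"]

Derivation:
idom tree: b1←b0 b2←b0 b3←b0 b4←b3 b5←b4
Join-block Dom:
  b3: preds {b0,b1,b2}: {b0} ∩ {b0,b1} ∩ {b0,b2} = {b0}; idom=b0
  b4: preds {b3,b5}: {b0,b3} ∩ {b0,b3,b4,b5} = {b0,b3}; idom=b3

DF walk-up:
  join b3 pred b0: · stop@b0
  join b3 pred b1: b1 stop@b0
  join b3 pred b2: b2 stop@b0
  join b4 pred b3: · stop@b3
  join b4 pred b5: b5→b4 stop@b3
  DF(b0)=∅
  DF(b1)={b3}
  DF(b2)={b3}
  DF(b3)=∅
  DF(b4)={b4}
  DF(b5)={b4}

DF(b4) = ["b4"]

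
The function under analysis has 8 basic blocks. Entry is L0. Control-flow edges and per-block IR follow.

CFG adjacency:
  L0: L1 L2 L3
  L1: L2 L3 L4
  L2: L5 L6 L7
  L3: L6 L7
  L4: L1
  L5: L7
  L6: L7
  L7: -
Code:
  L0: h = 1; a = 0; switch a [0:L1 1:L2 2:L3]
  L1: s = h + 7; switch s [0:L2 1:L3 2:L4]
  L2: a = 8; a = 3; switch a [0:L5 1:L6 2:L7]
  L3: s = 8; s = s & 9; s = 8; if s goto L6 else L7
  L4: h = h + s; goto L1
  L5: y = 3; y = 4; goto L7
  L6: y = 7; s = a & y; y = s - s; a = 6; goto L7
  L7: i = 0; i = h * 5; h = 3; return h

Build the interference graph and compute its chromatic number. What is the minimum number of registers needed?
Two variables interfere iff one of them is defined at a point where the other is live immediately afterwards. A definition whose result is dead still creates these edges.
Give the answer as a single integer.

Per-block:
  L0: def={a,h} ue=∅
  L1: def={s} ue={h}
  L2: def={a} ue=∅
  L3: def={s} ue=∅
  L4: def={h} ue={h,s}
  L5: def={y} ue=∅
  L6: def={a,s,y} ue={a}
  L7: def={h,i} ue={h}

Liveness:
  live L0: ∅→{a,h}
  live L1: {a,h}→{a,h,s}
  live L2: {h}→{a,h}
  live L3: {a,h}→{a,h}
  live L4: {a,h,s}→{a,h}
  live L5: {h}→{h}
  live L6: {a,h}→{h}
  live L7: {h}→∅

Interference:
  a — {h,s,y}
  h — {a,i,s,y}
  i — {h}
  s — {a,h}
  y — {a,h}

Chromatic number:
  clique {a,h,s} ⇒ need ≥ 3
  3-colouring: r0={h}  r1={a,i}  r2={s,y}
  χ = 3

Answer: 3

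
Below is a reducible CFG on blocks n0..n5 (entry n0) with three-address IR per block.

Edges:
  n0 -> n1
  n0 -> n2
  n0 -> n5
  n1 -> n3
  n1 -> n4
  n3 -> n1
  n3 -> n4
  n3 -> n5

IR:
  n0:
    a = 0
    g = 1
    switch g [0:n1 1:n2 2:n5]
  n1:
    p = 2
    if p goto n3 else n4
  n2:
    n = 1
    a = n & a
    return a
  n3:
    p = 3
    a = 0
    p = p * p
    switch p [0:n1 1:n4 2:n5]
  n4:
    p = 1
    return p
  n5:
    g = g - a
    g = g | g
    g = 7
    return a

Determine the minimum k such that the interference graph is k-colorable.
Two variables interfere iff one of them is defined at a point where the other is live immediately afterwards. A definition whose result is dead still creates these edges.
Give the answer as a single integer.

Answer: 3

Analysis:
def/use:
  n0 def {a,g} use ∅
  n1 def {p} use ∅
  n2 def {a,n} use {a}
  n3 def {a,p} use ∅
  n4 def {p} use ∅
  n5 def {g} use {a,g}

Live sets:
  live n0: ∅→{a,g}
  live n1: {g}→{g}
  live n2: {a}→∅
  live n3: {g}→{a,g}
  live n4: ∅→∅
  live n5: {a,g}→∅

Conflict graph:
  a↔{g,n,p}
  g↔{a,p}
  n↔{a}
  p↔{a,g}

Registers:
  clique {a,g,p} ⇒ need ≥ 3
  assign a→r0 g→r1 n→r1 p→r2 — no edge inside a register ⇒ χ ≤ 3
  χ = 3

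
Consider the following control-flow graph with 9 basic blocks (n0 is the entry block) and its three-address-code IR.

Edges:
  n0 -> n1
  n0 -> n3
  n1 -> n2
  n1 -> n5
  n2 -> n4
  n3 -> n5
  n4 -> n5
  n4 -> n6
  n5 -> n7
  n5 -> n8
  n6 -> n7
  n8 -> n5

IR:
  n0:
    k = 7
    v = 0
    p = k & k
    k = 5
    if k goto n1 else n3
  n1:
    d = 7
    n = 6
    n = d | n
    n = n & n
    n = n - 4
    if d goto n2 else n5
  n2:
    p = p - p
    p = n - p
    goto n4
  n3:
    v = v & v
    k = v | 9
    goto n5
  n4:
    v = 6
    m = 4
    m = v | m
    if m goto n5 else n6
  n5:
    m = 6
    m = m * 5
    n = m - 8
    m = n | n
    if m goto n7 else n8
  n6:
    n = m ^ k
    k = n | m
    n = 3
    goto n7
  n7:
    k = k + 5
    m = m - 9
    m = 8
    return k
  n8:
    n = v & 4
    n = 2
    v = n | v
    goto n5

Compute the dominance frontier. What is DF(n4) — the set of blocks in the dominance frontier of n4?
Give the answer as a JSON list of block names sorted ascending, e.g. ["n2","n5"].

Answer: ["n5", "n7"]

Working:
idom tree: n1←n0 n2←n1 n3←n0 n4←n2 n5←n0 n6←n4 n7←n0 n8←n5
Dom∩ at merges:
  n5: preds {n1,n3,n4,n8}: {n0,n1} ∩ {n0,n3} ∩ {n0,n1,n2,n4} ∩ {n0,n5,n8} = {n0}; idom=n0
  n7: preds {n5,n6}: {n0,n5} ∩ {n0,n1,n2,n4,n6} = {n0}; idom=n0

DF walk-up:
  join n5 pred n1: n1 stop@n0
  join n5 pred n3: n3 stop@n0
  join n5 pred n4: n4→n2→n1 stop@n0
  join n5 pred n8: n8→n5 stop@n0
  join n7 pred n5: n5 stop@n0
  join n7 pred n6: n6→n4→n2→n1 stop@n0
  n0: DF=∅
  n1: DF={n5,n7}
  n2: DF={n5,n7}
  n3: DF={n5}
  n4: DF={n5,n7}
  n5: DF={n5,n7}
  n6: DF={n7}
  n7: DF=∅
  n8: DF={n5}

DF(n4) = ["n5", "n7"]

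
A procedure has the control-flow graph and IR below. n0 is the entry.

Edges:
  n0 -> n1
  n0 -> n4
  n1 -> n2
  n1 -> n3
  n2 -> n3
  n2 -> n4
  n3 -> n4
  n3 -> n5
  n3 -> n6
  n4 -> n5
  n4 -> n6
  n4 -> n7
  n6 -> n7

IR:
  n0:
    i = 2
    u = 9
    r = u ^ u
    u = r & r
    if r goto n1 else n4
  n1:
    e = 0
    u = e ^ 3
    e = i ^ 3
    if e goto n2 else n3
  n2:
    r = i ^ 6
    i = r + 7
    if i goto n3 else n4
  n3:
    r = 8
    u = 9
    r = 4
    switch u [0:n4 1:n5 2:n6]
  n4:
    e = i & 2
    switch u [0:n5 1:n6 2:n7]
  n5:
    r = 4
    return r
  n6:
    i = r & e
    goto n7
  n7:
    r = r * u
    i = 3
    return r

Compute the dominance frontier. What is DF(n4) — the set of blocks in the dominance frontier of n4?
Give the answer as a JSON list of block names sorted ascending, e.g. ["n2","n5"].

Answer: ["n5", "n6", "n7"]

Derivation:
idom tree: n1←n0 n2←n1 n3←n1 n4←n0 n5←n0 n6←n0 n7←n0
Dom∩ at merges:
  n3: preds {n1,n2}: {n0,n1} ∩ {n0,n1,n2} = {n0,n1}; idom=n1
  n4: preds {n0,n2,n3}: {n0} ∩ {n0,n1,n2} ∩ {n0,n1,n3} = {n0}; idom=n0
  n5: preds {n3,n4}: {n0,n1,n3} ∩ {n0,n4} = {n0}; idom=n0
  n6: preds {n3,n4}: {n0,n1,n3} ∩ {n0,n4} = {n0}; idom=n0
  n7: preds {n4,n6}: {n0,n4} ∩ {n0,n6} = {n0}; idom=n0

DF walk-up:
  n3←n1: walk · to n1
  n3←n2: walk n2 to n1
  n4←n0: walk · to n0
  n4←n2: walk n2→n1 to n0
  n4←n3: walk n3→n1 to n0
  n5←n3: walk n3→n1 to n0
  n5←n4: walk n4 to n0
  n6←n3: walk n3→n1 to n0
  n6←n4: walk n4 to n0
  n7←n4: walk n4 to n0
  n7←n6: walk n6 to n0
  DF(n0)=∅
  DF(n1)={n4,n5,n6}
  DF(n2)={n3,n4}
  DF(n3)={n4,n5,n6}
  DF(n4)={n5,n6,n7}
  DF(n5)=∅
  DF(n6)={n7}
  DF(n7)=∅

DF(n4) = ["n5", "n6", "n7"]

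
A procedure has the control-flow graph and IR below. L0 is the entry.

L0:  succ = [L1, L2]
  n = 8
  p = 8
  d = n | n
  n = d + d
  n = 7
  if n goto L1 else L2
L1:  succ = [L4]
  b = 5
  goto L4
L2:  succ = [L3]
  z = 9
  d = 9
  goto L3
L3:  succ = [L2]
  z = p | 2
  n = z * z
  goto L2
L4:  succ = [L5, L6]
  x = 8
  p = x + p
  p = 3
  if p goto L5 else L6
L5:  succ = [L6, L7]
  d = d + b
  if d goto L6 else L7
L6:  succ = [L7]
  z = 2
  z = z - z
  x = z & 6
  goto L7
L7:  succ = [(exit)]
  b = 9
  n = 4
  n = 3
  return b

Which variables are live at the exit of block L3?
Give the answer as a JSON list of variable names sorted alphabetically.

def/use:
  L0 def {d,n,p} use ∅
  L1 def {b} use ∅
  L2 def {d,z} use ∅
  L3 def {n,z} use {p}
  L4 def {p,x} use {p}
  L5 def {d} use {b,d}
  L6 def {x,z} use ∅
  L7 def {b,n} use ∅

Backward fixpoint:
  live L0: ∅→{d,p}
  live L1: {d,p}→{b,d,p}
  live L2: {p}→{p}
  live L3: {p}→{p}
  live L4: {b,d,p}→{b,d}
  live L5: {b,d}→∅
  live L6: ∅→∅
  live L7: ∅→∅

live-out(L3) = ["p"]

Answer: ["p"]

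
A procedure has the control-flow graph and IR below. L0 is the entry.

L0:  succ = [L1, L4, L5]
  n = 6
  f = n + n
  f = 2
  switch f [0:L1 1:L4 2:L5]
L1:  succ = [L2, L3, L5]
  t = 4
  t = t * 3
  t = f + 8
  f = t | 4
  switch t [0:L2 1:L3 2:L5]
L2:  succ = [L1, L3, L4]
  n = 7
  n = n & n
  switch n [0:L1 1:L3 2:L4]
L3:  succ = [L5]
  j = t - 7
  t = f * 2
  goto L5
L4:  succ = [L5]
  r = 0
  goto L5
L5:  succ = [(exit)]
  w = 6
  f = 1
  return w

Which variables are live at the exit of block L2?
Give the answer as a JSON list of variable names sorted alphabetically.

Answer: ["f", "t"]

Working:
Block summaries:
  L0 def {f,n} use ∅
  L1 def {f,t} use {f}
  L2 def {n} use ∅
  L3 def {j,t} use {f,t}
  L4 def {r} use ∅
  L5 def {f,w} use ∅

Liveness:
  live L0: ∅→{f}
  live L1: {f}→{f,t}
  live L2: {f,t}→{f,t}
  live L3: {f,t}→∅
  live L4: ∅→∅
  live L5: ∅→∅

live-out(L2) = ["f", "t"]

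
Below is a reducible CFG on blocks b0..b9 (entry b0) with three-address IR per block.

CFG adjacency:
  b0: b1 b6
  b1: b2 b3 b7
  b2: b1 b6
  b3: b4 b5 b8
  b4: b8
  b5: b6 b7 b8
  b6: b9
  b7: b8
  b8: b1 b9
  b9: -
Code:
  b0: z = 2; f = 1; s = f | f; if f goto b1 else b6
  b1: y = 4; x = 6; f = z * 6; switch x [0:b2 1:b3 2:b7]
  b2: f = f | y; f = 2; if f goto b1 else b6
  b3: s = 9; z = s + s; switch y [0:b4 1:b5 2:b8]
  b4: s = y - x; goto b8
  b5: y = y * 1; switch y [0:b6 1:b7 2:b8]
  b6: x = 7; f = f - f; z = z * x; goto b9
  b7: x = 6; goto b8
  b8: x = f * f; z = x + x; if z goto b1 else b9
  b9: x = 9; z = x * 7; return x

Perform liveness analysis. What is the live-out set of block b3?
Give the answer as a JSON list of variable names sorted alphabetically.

Block summaries:
  b0 def {f,s,z} use ∅
  b1 def {f,x,y} use {z}
  b2 def {f} use {f,y}
  b3 def {s,z} use {y}
  b4 def {s} use {x,y}
  b5 def {y} use {y}
  b6 def {f,x,z} use {f,z}
  b7 def {x} use ∅
  b8 def {x,z} use {f}
  b9 def {x,z} use ∅

Live sets:
  b0 li=∅ lo={f,z}
  b1 li={z} lo={f,x,y,z}
  b2 li={f,y,z} lo={f,z}
  b3 li={f,x,y} lo={f,x,y,z}
  b4 li={f,x,y} lo={f}
  b5 li={f,y,z} lo={f,z}
  b6 li={f,z} lo=∅
  b7 li={f} lo={f}
  b8 li={f} lo={z}
  b9 li=∅ lo=∅

live-out(b3) = ["f", "x", "y", "z"]

Answer: ["f", "x", "y", "z"]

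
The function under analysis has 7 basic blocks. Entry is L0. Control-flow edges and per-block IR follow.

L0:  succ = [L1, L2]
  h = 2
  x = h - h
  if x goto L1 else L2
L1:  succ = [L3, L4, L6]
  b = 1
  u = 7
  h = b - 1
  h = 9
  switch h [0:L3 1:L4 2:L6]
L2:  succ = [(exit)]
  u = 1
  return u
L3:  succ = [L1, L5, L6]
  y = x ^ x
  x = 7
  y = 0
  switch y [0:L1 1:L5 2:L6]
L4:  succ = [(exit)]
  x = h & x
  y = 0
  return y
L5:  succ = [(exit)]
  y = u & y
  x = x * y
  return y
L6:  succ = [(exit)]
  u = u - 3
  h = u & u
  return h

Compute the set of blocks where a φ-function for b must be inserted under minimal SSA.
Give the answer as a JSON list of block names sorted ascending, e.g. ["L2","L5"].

Answer: ["L1"]

Analysis:
idom tree: L1←L0 L2←L0 L3←L1 L4←L1 L5←L3 L6←L1
Join-block Dom:
  L1: preds {L0,L3}: {L0} ∩ {L0,L1,L3} = {L0}; idom=L0
  L6: preds {L1,L3}: {L0,L1} ∩ {L0,L1,L3} = {L0,L1}; idom=L1

DF derivation:
  L1←L0: walk · to L0
  L1←L3: walk L3→L1 to L0
  L6←L1: walk · to L1
  L6←L3: walk L3 to L1
  L0 → ∅
  L1 → {L1}
  L2 → ∅
  L3 → {L1,L6}
  L4 → ∅
  L5 → ∅
  L6 → ∅

φ for b: defs {L1}
  DF⁺ = {L1}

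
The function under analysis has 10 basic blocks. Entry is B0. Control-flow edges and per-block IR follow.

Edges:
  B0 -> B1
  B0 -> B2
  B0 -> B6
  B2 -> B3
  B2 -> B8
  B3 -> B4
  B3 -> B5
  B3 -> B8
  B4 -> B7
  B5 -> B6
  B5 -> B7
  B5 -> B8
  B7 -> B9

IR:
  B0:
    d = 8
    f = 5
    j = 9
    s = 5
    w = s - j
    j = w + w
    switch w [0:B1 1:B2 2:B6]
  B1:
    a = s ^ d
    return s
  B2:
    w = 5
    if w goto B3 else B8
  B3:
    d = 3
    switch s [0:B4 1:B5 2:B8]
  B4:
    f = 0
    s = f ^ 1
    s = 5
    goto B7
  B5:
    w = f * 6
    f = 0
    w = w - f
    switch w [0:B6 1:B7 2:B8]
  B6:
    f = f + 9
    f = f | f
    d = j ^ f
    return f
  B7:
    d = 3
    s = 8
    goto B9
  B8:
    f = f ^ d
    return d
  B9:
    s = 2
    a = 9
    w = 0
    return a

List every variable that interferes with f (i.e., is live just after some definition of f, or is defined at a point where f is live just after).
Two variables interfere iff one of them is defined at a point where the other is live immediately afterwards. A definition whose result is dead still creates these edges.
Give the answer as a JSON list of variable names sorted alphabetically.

Answer: ["d", "j", "s", "w"]

Working:
def/use:
  B0: {d,f,j,s,w} / ∅
  B1: {a} / {d,s}
  B2: {w} / ∅
  B3: {d} / {s}
  B4: {f,s} / ∅
  B5: {f,w} / {f}
  B6: {d,f} / {f,j}
  B7: {d,s} / ∅
  B8: {f} / {d,f}
  B9: {a,s,w} / ∅

Liveness:
  live B0: ∅→{d,f,j,s}
  live B1: {d,s}→∅
  live B2: {d,f,j,s}→{d,f,j,s}
  live B3: {f,j,s}→{d,f,j}
  live B4: ∅→∅
  live B5: {d,f,j}→{d,f,j}
  live B6: {f,j}→∅
  live B7: ∅→∅
  live B8: {d,f}→∅
  live B9: ∅→∅

Interfere edges:
  a — {s,w}
  d — {f,j,s,w}
  f — {d,j,s,w}
  j — {d,f,s,w}
  s — {a,d,f,j,w}
  w — {a,d,f,j,s}

N(f) = ["d", "j", "s", "w"]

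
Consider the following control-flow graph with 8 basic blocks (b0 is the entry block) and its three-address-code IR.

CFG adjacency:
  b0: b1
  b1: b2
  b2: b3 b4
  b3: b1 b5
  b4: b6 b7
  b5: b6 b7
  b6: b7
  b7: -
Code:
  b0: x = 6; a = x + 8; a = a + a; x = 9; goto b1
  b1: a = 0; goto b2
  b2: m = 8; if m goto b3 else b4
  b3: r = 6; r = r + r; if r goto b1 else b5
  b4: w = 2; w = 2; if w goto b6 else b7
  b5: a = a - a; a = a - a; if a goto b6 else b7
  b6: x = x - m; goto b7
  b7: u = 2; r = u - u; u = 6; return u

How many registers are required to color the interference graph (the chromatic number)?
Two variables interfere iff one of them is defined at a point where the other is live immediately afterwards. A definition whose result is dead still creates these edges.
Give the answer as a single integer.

Per-block:
  b0 def {a,x} use ∅
  b1 def {a} use ∅
  b2 def {m} use ∅
  b3 def {r} use ∅
  b4 def {w} use ∅
  b5 def {a} use {a}
  b6 def {x} use {m,x}
  b7 def {r,u} use ∅

Live sets:
  live b0: ∅→{x}
  live b1: {x}→{a,x}
  live b2: {a,x}→{a,m,x}
  live b3: {a,m,x}→{a,m,x}
  live b4: {m,x}→{m,x}
  live b5: {a,m,x}→{m,x}
  live b6: {m,x}→∅
  live b7: ∅→∅

Interference:
  a: {m,r,x}
  m: {a,r,w,x}
  r: {a,m,x}
  u: ∅
  w: {m,x}
  x: {a,m,r,w}

Registers:
  lower bound: {a,m,r,x} mutually conflict ⇒ χ ≥ 4
  4-colouring: c0={m,u}  c1={x}  c2={a,w}  c3={r}
  χ = 4

Answer: 4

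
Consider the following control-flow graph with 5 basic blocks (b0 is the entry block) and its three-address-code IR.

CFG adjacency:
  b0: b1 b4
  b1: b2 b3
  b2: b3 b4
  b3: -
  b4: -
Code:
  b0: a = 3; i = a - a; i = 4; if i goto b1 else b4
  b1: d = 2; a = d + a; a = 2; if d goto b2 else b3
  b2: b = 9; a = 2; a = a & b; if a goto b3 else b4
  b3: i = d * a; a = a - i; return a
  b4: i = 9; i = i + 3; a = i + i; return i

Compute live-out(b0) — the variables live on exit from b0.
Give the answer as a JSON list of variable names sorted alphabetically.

Answer: ["a"]

Analysis:
Per-block:
  b0: {a,i} / ∅
  b1: {a,d} / {a}
  b2: {a,b} / ∅
  b3: {a,i} / {a,d}
  b4: {a,i} / ∅

Backward fixpoint:
  b0: in=∅ out={a}
  b1: in={a} out={a,d}
  b2: in={d} out={a,d}
  b3: in={a,d} out=∅
  b4: in=∅ out=∅

live-out(b0) = ["a"]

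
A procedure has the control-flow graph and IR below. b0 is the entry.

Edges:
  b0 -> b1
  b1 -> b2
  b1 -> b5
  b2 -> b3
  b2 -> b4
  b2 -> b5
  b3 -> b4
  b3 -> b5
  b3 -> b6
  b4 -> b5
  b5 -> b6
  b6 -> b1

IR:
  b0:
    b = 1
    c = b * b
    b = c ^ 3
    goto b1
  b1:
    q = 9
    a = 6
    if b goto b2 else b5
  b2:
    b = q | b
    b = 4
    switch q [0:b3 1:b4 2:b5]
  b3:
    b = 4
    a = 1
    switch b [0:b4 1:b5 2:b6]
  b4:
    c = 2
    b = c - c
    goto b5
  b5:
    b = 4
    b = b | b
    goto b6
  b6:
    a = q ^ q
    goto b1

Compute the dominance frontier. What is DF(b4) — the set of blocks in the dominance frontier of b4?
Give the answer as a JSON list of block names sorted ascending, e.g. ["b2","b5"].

idom tree: b1←b0 b2←b1 b3←b2 b4←b2 b5←b1 b6←b1
Join-block Dom:
  b1: preds {b0,b6}: {b0} ∩ {b0,b1,b6} = {b0}; idom=b0
  b4: preds {b2,b3}: {b0,b1,b2} ∩ {b0,b1,b2,b3} = {b0,b1,b2}; idom=b2
  b5: preds {b1,b2,b3,b4}: {b0,b1} ∩ {b0,b1,b2} ∩ {b0,b1,b2,b3} ∩ {b0,b1,b2,b4} = {b0,b1}; idom=b1
  b6: preds {b3,b5}: {b0,b1,b2,b3} ∩ {b0,b1,b5} = {b0,b1}; idom=b1

Frontier:
  join b1 pred b0: · stop@b0
  join b1 pred b6: b6→b1 stop@b0
  join b4 pred b2: · stop@b2
  join b4 pred b3: b3 stop@b2
  join b5 pred b1: · stop@b1
  join b5 pred b2: b2 stop@b1
  join b5 pred b3: b3→b2 stop@b1
  join b5 pred b4: b4→b2 stop@b1
  join b6 pred b3: b3→b2 stop@b1
  join b6 pred b5: b5 stop@b1
  b0: DF=∅
  b1: DF={b1}
  b2: DF={b5,b6}
  b3: DF={b4,b5,b6}
  b4: DF={b5}
  b5: DF={b6}
  b6: DF={b1}

DF(b4) = ["b5"]

Answer: ["b5"]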